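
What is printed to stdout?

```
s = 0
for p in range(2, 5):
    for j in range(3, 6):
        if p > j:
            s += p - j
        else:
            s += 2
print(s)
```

p=2,j=3: not 2>3, s = 0+2 = 2
p=2,j=4: not 2>4, s = 2+2 = 4
p=2,j=5: not 2>5, s = 4+2 = 6
p=3,j=3: not 3>3, s = 6+2 = 8
p=3,j=4: not 3>4, s = 8+2 = 10
p=3,j=5: not 3>5, s = 10+2 = 12
p=4,j=3: 4>3, s = 12+1 = 13
p=4,j=4: not 4>4, s = 13+2 = 15
p=4,j=5: not 4>5, s = 15+2 = 17

17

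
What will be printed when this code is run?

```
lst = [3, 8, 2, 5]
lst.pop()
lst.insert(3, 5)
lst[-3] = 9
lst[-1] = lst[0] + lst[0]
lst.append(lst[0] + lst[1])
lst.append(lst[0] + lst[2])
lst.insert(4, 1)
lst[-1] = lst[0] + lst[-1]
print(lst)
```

pop() removes 5 → [3, 8, 2]
insert 5 at 3 → [3, 8, 2, 5]
lst[-3] = 9 → [3, 9, 2, 5]
lst[-1] = lst[0]+lst[0] = 3+3 = 6 → [3, 9, 2, 6]
append lst[0]+lst[1] = 3+9 = 12 → [3, 9, 2, 6, 12]
append lst[0]+lst[2] = 3+2 = 5 → [3, 9, 2, 6, 12, 5]
insert 1 at 4 → [3, 9, 2, 6, 1, 12, 5]
lst[-1] = lst[0]+lst[-1] = 3+5 = 8 → [3, 9, 2, 6, 1, 12, 8]

[3, 9, 2, 6, 1, 12, 8]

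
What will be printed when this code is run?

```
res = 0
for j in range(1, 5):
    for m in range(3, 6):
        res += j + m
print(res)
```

j=1,m=3: res = 0+4 = 4
j=1,m=4: res = 4+5 = 9
j=1,m=5: res = 9+6 = 15
j=2,m=3: res = 15+5 = 20
j=2,m=4: res = 20+6 = 26
j=2,m=5: res = 26+7 = 33
j=3,m=3: res = 33+6 = 39
j=3,m=4: res = 39+7 = 46
j=3,m=5: res = 46+8 = 54
j=4,m=3: res = 54+7 = 61
j=4,m=4: res = 61+8 = 69
j=4,m=5: res = 69+9 = 78

78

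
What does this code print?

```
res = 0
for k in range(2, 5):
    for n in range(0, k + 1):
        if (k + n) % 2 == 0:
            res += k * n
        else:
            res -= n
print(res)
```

33

k=2,n=0: even sum, res = 0+0 = 0
k=2,n=1: odd sum, res = 0-1 = -1
k=2,n=2: even sum, res = (-1)+4 = 3
k=3,n=0: odd sum, res = 3-0 = 3
k=3,n=1: even sum, res = 3+3 = 6
k=3,n=2: odd sum, res = 6-2 = 4
k=3,n=3: even sum, res = 4+9 = 13
k=4,n=0: even sum, res = 13+0 = 13
k=4,n=1: odd sum, res = 13-1 = 12
k=4,n=2: even sum, res = 12+8 = 20
k=4,n=3: odd sum, res = 20-3 = 17
k=4,n=4: even sum, res = 17+16 = 33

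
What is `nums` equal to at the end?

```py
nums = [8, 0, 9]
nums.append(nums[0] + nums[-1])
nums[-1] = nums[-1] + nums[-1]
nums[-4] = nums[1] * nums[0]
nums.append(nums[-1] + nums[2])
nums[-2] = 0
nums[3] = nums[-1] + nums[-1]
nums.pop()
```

[0, 0, 9, 86]

append nums[0]+nums[-1] = 8+9 = 17 → [8, 0, 9, 17]
nums[-1] = nums[-1]+nums[-1] = 17+17 = 34 → [8, 0, 9, 34]
nums[-4] = nums[1]*nums[0] = 0*8 = 0 → [0, 0, 9, 34]
append nums[-1]+nums[2] = 34+9 = 43 → [0, 0, 9, 34, 43]
nums[-2] = 0 → [0, 0, 9, 0, 43]
nums[3] = nums[-1]+nums[-1] = 43+43 = 86 → [0, 0, 9, 86, 43]
pop() removes 43 → [0, 0, 9, 86]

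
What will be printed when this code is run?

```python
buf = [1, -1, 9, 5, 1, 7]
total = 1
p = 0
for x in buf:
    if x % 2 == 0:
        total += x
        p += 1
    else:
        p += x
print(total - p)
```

x=1: not even; p=1
x=-1: not even; p=0
x=9: not even; p=9
x=5: not even; p=14
x=1: not even; p=15
x=7: not even; p=22
total-p = 1-22 = -21

-21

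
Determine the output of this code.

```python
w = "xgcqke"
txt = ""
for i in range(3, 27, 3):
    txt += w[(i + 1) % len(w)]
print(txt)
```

i=3: add w[4]='k' → 'k'
i=6: add w[1]='g' → 'kg'
i=9: add w[4]='k' → 'kgk'
i=12: add w[1]='g' → 'kgkg'
i=15: add w[4]='k' → 'kgkgk'
i=18: add w[1]='g' → 'kgkgkg'
i=21: add w[4]='k' → 'kgkgkgk'
i=24: add w[1]='g' → 'kgkgkgkg'

kgkgkgkg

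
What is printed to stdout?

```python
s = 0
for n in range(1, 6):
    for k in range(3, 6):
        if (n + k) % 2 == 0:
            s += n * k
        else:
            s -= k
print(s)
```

68

n=1,k=3: even sum, s = 0+3 = 3
n=1,k=4: odd sum, s = 3-4 = -1
n=1,k=5: even sum, s = (-1)+5 = 4
n=2,k=3: odd sum, s = 4-3 = 1
n=2,k=4: even sum, s = 1+8 = 9
n=2,k=5: odd sum, s = 9-5 = 4
n=3,k=3: even sum, s = 4+9 = 13
n=3,k=4: odd sum, s = 13-4 = 9
n=3,k=5: even sum, s = 9+15 = 24
n=4,k=3: odd sum, s = 24-3 = 21
n=4,k=4: even sum, s = 21+16 = 37
n=4,k=5: odd sum, s = 37-5 = 32
n=5,k=3: even sum, s = 32+15 = 47
n=5,k=4: odd sum, s = 47-4 = 43
n=5,k=5: even sum, s = 43+25 = 68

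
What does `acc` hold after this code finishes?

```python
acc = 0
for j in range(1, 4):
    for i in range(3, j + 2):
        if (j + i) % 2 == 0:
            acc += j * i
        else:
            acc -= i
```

j=2,i=3: odd sum, acc = 0-3 = -3
j=3,i=3: even sum, acc = (-3)+9 = 6
j=3,i=4: odd sum, acc = 6-4 = 2

2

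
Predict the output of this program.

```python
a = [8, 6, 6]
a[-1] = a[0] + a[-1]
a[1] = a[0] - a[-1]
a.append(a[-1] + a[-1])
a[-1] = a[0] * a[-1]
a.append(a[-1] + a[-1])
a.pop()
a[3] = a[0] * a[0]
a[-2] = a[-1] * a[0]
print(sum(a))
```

578

a[-1] = a[0]+a[-1] = 8+6 = 14 → [8, 6, 14]
a[1] = a[0]-a[-1] = 8-14 = -6 → [8, -6, 14]
append a[-1]+a[-1] = 14+14 = 28 → [8, -6, 14, 28]
a[-1] = a[0]*a[-1] = 8*28 = 224 → [8, -6, 14, 224]
append a[-1]+a[-1] = 224+224 = 448 → [8, -6, 14, 224, 448]
pop() removes 448 → [8, -6, 14, 224]
a[3] = a[0]*a[0] = 8*8 = 64 → [8, -6, 14, 64]
a[-2] = a[-1]*a[0] = 64*8 = 512 → [8, -6, 512, 64]
sum = 578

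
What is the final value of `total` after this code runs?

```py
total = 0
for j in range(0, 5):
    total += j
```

j=0: total = 0+0 = 0
j=1: total = 0+1 = 1
j=2: total = 1+2 = 3
j=3: total = 3+3 = 6
j=4: total = 6+4 = 10

10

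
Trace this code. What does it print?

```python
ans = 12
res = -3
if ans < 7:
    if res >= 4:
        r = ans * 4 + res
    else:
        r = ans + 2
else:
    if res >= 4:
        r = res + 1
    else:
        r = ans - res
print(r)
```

15

ans=12, res=-3
ans < 7 is False; res >= 4 is False
→ r = ans - res = 15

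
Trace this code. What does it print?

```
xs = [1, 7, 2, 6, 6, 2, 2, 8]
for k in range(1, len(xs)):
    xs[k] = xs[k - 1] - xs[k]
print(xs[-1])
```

-32

k=1: xs[1] = 1-7 = -6 → [1, -6, 2, 6, 6, 2, 2, 8]
k=2: xs[2] = (-6)-2 = -8 → [1, -6, -8, 6, 6, 2, 2, 8]
k=3: xs[3] = (-8)-6 = -14 → [1, -6, -8, -14, 6, 2, 2, 8]
k=4: xs[4] = (-14)-6 = -20 → [1, -6, -8, -14, -20, 2, 2, 8]
k=5: xs[5] = (-20)-2 = -22 → [1, -6, -8, -14, -20, -22, 2, 8]
k=6: xs[6] = (-22)-2 = -24 → [1, -6, -8, -14, -20, -22, -24, 8]
k=7: xs[7] = (-24)-8 = -32 → [1, -6, -8, -14, -20, -22, -24, -32]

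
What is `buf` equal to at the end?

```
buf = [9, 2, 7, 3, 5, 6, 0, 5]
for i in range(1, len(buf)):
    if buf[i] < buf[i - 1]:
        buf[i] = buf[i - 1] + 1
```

i=1: 2<9, buf[1] = 9+1 = 10 → [9, 10, 7, 3, 5, 6, 0, 5]
i=2: 7<10, buf[2] = 10+1 = 11 → [9, 10, 11, 3, 5, 6, 0, 5]
i=3: 3<11, buf[3] = 11+1 = 12 → [9, 10, 11, 12, 5, 6, 0, 5]
i=4: 5<12, buf[4] = 12+1 = 13 → [9, 10, 11, 12, 13, 6, 0, 5]
i=5: 6<13, buf[5] = 13+1 = 14 → [9, 10, 11, 12, 13, 14, 0, 5]
i=6: 0<14, buf[6] = 14+1 = 15 → [9, 10, 11, 12, 13, 14, 15, 5]
i=7: 5<15, buf[7] = 15+1 = 16 → [9, 10, 11, 12, 13, 14, 15, 16]

[9, 10, 11, 12, 13, 14, 15, 16]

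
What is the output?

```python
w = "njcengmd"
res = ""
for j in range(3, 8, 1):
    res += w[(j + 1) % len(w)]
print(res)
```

ngmdn

j=3: add w[4]='n' → 'n'
j=4: add w[5]='g' → 'ng'
j=5: add w[6]='m' → 'ngm'
j=6: add w[7]='d' → 'ngmd'
j=7: add w[0]='n' → 'ngmdn'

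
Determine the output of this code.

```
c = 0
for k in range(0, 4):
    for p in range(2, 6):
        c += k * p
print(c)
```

84

k=0,p=2: c = 0+0 = 0
k=0,p=3: c = 0+0 = 0
k=0,p=4: c = 0+0 = 0
k=0,p=5: c = 0+0 = 0
k=1,p=2: c = 0+2 = 2
k=1,p=3: c = 2+3 = 5
k=1,p=4: c = 5+4 = 9
k=1,p=5: c = 9+5 = 14
k=2,p=2: c = 14+4 = 18
k=2,p=3: c = 18+6 = 24
k=2,p=4: c = 24+8 = 32
k=2,p=5: c = 32+10 = 42
k=3,p=2: c = 42+6 = 48
k=3,p=3: c = 48+9 = 57
k=3,p=4: c = 57+12 = 69
k=3,p=5: c = 69+15 = 84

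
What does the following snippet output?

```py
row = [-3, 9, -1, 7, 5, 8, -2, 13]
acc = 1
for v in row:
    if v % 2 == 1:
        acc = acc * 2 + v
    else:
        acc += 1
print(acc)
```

v=-3: odd, acc = 1*2+(-3) = -1
v=9: odd, acc = (-1)*2+9 = 7
v=-1: odd, acc = 7*2+(-1) = 13
v=7: odd, acc = 13*2+7 = 33
v=5: odd, acc = 33*2+5 = 71
v=8: not odd, acc = 71+1 = 72
v=-2: not odd, acc = 72+1 = 73
v=13: odd, acc = 73*2+13 = 159

159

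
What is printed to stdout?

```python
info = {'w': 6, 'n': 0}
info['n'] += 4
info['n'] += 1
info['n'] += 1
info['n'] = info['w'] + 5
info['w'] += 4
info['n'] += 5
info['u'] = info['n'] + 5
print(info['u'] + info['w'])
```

31

info['n'] = 0+4 = 4 → {'w': 6, 'n': 4}
info['n'] = 4+1 = 5 → {'w': 6, 'n': 5}
info['n'] = 5+1 = 6 → {'w': 6, 'n': 6}
info['n'] = info['w']+5 = 11 → {'w': 6, 'n': 11}
info['w'] = 6+4 = 10 → {'w': 10, 'n': 11}
info['n'] = 11+5 = 16 → {'w': 10, 'n': 16}
info['u'] = info['n']+5 = 21 → {'w': 10, 'n': 16, 'u': 21}
info['u']+info['w'] = 21+10 = 31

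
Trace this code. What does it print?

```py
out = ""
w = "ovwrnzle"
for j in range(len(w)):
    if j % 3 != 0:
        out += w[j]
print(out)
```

j=0: skip
j=1: add 'v' → 'v'
j=2: add 'w' → 'vw'
j=3: skip
j=4: add 'n' → 'vwn'
j=5: add 'z' → 'vwnz'
j=6: skip
j=7: add 'e' → 'vwnze'

vwnze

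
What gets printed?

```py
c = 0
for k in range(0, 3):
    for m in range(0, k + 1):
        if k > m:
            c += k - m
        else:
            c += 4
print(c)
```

16

k=0,m=0: not 0>0, c = 0+4 = 4
k=1,m=0: 1>0, c = 4+1 = 5
k=1,m=1: not 1>1, c = 5+4 = 9
k=2,m=0: 2>0, c = 9+2 = 11
k=2,m=1: 2>1, c = 11+1 = 12
k=2,m=2: not 2>2, c = 12+4 = 16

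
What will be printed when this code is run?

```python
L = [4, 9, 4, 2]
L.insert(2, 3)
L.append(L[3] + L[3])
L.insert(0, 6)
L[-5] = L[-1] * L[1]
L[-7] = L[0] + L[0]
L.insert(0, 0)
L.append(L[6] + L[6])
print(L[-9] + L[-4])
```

insert 3 at 2 → [4, 9, 3, 4, 2]
append L[3]+L[3] = 4+4 = 8 → [4, 9, 3, 4, 2, 8]
insert 6 at 0 → [6, 4, 9, 3, 4, 2, 8]
L[-5] = L[-1]*L[1] = 8*4 = 32 → [6, 4, 32, 3, 4, 2, 8]
L[-7] = L[0]+L[0] = 6+6 = 12 → [12, 4, 32, 3, 4, 2, 8]
insert 0 at 0 → [0, 12, 4, 32, 3, 4, 2, 8]
append L[6]+L[6] = 2+2 = 4 → [0, 12, 4, 32, 3, 4, 2, 8, 4]
L[-9]+L[-4] = 0+4 = 4

4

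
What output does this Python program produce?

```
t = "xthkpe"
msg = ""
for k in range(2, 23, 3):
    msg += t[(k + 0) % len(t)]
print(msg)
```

k=2: add t[2]='h' → 'h'
k=5: add t[5]='e' → 'he'
k=8: add t[2]='h' → 'heh'
k=11: add t[5]='e' → 'hehe'
k=14: add t[2]='h' → 'heheh'
k=17: add t[5]='e' → 'hehehe'
k=20: add t[2]='h' → 'heheheh'

heheheh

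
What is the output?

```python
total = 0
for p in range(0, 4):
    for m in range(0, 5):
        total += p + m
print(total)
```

p=0,m=0: total = 0+0 = 0
p=0,m=1: total = 0+1 = 1
p=0,m=2: total = 1+2 = 3
p=0,m=3: total = 3+3 = 6
p=0,m=4: total = 6+4 = 10
p=1,m=0: total = 10+1 = 11
p=1,m=1: total = 11+2 = 13
p=1,m=2: total = 13+3 = 16
p=1,m=3: total = 16+4 = 20
p=1,m=4: total = 20+5 = 25
p=2,m=0: total = 25+2 = 27
p=2,m=1: total = 27+3 = 30
p=2,m=2: total = 30+4 = 34
p=2,m=3: total = 34+5 = 39
p=2,m=4: total = 39+6 = 45
p=3,m=0: total = 45+3 = 48
p=3,m=1: total = 48+4 = 52
p=3,m=2: total = 52+5 = 57
p=3,m=3: total = 57+6 = 63
p=3,m=4: total = 63+7 = 70

70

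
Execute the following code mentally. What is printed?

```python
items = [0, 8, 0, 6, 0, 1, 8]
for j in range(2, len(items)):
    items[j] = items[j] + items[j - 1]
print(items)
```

j=2: items[2] = 0+8 = 8 → [0, 8, 8, 6, 0, 1, 8]
j=3: items[3] = 6+8 = 14 → [0, 8, 8, 14, 0, 1, 8]
j=4: items[4] = 0+14 = 14 → [0, 8, 8, 14, 14, 1, 8]
j=5: items[5] = 1+14 = 15 → [0, 8, 8, 14, 14, 15, 8]
j=6: items[6] = 8+15 = 23 → [0, 8, 8, 14, 14, 15, 23]

[0, 8, 8, 14, 14, 15, 23]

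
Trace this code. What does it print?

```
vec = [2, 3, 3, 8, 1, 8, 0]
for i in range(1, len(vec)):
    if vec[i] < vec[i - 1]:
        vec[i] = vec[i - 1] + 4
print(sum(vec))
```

i=1: 3>=2, unchanged → [2, 3, 3, 8, 1, 8, 0]
i=2: 3>=3, unchanged → [2, 3, 3, 8, 1, 8, 0]
i=3: 8>=3, unchanged → [2, 3, 3, 8, 1, 8, 0]
i=4: 1<8, vec[4] = 8+4 = 12 → [2, 3, 3, 8, 12, 8, 0]
i=5: 8<12, vec[5] = 12+4 = 16 → [2, 3, 3, 8, 12, 16, 0]
i=6: 0<16, vec[6] = 16+4 = 20 → [2, 3, 3, 8, 12, 16, 20]
sum = 64

64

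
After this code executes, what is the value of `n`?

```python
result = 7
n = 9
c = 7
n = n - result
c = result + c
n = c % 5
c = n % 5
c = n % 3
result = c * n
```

4

n = 9-7 = 2
c = 7+7 = 14
n = 14%5 = 4
c = 4%5 = 4
c = 4%3 = 1
result = 1*4 = 4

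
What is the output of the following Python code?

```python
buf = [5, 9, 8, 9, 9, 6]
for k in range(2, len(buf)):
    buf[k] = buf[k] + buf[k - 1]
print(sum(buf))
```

k=2: buf[2] = 8+9 = 17 → [5, 9, 17, 9, 9, 6]
k=3: buf[3] = 9+17 = 26 → [5, 9, 17, 26, 9, 6]
k=4: buf[4] = 9+26 = 35 → [5, 9, 17, 26, 35, 6]
k=5: buf[5] = 6+35 = 41 → [5, 9, 17, 26, 35, 41]
sum = 133

133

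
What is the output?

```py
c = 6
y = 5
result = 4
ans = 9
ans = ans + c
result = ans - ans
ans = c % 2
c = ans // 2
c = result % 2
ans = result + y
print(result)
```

0

ans = 9+6 = 15
result = 15-15 = 0
ans = 6%2 = 0
c = 0//2 = 0
c = 0%2 = 0
ans = 0+5 = 5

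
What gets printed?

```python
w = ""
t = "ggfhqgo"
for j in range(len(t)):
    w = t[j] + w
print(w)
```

ogqhfgg

j=0: prepend 'g' → 'g'
j=1: prepend 'g' → 'gg'
j=2: prepend 'f' → 'fgg'
j=3: prepend 'h' → 'hfgg'
j=4: prepend 'q' → 'qhfgg'
j=5: prepend 'g' → 'gqhfgg'
j=6: prepend 'o' → 'ogqhfgg'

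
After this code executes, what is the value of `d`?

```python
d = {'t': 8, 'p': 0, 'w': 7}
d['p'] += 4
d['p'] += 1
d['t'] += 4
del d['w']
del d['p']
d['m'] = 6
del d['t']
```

d['p'] = 0+4 = 4 → {'t': 8, 'p': 4, 'w': 7}
d['p'] = 4+1 = 5 → {'t': 8, 'p': 5, 'w': 7}
d['t'] = 8+4 = 12 → {'t': 12, 'p': 5, 'w': 7}
del 'w' → {'t': 12, 'p': 5}
del 'p' → {'t': 12}
d['m'] = 6 → {'t': 12, 'm': 6}
del 't' → {'m': 6}

{'m': 6}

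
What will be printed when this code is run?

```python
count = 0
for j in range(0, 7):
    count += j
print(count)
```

j=0: count = 0+0 = 0
j=1: count = 0+1 = 1
j=2: count = 1+2 = 3
j=3: count = 3+3 = 6
j=4: count = 6+4 = 10
j=5: count = 10+5 = 15
j=6: count = 15+6 = 21

21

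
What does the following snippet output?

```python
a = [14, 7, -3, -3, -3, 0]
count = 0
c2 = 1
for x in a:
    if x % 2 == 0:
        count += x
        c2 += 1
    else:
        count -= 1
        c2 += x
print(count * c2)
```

10

x=14: even, count = 0+14 = 14; c2=2
x=7: not even, count = 14-1 = 13; c2=9
x=-3: not even, count = 13-1 = 12; c2=6
x=-3: not even, count = 12-1 = 11; c2=3
x=-3: not even, count = 11-1 = 10; c2=0
x=0: even, count = 10+0 = 10; c2=1
count*c2 = 10*1 = 10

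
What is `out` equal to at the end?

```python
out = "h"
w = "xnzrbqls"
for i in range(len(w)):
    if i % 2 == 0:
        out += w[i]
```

i=0: add 'x' → 'hx'
i=1: skip
i=2: add 'z' → 'hxz'
i=3: skip
i=4: add 'b' → 'hxzb'
i=5: skip
i=6: add 'l' → 'hxzbl'
i=7: skip

'hxzbl'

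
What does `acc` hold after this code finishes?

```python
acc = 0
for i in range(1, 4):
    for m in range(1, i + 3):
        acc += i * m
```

i=1,m=1: acc = 0+1 = 1
i=1,m=2: acc = 1+2 = 3
i=1,m=3: acc = 3+3 = 6
i=2,m=1: acc = 6+2 = 8
i=2,m=2: acc = 8+4 = 12
i=2,m=3: acc = 12+6 = 18
i=2,m=4: acc = 18+8 = 26
i=3,m=1: acc = 26+3 = 29
i=3,m=2: acc = 29+6 = 35
i=3,m=3: acc = 35+9 = 44
i=3,m=4: acc = 44+12 = 56
i=3,m=5: acc = 56+15 = 71

71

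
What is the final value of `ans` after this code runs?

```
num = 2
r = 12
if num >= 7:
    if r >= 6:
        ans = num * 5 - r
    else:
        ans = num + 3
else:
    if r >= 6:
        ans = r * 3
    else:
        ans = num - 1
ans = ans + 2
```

38

num=2, r=12
num >= 7 is False; r >= 6 is True
→ ans = r * 3 = 36
ans = 36+2 = 38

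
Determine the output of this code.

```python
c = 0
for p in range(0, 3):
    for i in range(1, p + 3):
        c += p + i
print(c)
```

p=0,i=1: c = 0+1 = 1
p=0,i=2: c = 1+2 = 3
p=1,i=1: c = 3+2 = 5
p=1,i=2: c = 5+3 = 8
p=1,i=3: c = 8+4 = 12
p=2,i=1: c = 12+3 = 15
p=2,i=2: c = 15+4 = 19
p=2,i=3: c = 19+5 = 24
p=2,i=4: c = 24+6 = 30

30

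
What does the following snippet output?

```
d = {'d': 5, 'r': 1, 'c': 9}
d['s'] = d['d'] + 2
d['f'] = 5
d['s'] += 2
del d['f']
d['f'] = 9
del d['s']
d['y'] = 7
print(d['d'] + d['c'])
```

d['s'] = d['d']+2 = 7 → {'d': 5, 'r': 1, 'c': 9, 's': 7}
d['f'] = 5 → {'d': 5, 'r': 1, 'c': 9, 's': 7, 'f': 5}
d['s'] = 7+2 = 9 → {'d': 5, 'r': 1, 'c': 9, 's': 9, 'f': 5}
del 'f' → {'d': 5, 'r': 1, 'c': 9, 's': 9}
d['f'] = 9 → {'d': 5, 'r': 1, 'c': 9, 's': 9, 'f': 9}
del 's' → {'d': 5, 'r': 1, 'c': 9, 'f': 9}
d['y'] = 7 → {'d': 5, 'r': 1, 'c': 9, 'f': 9, 'y': 7}
d['d']+d['c'] = 5+9 = 14

14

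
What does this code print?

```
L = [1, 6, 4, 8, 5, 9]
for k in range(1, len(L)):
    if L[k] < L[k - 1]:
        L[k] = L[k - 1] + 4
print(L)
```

[1, 6, 10, 14, 18, 22]

k=1: 6>=1, unchanged → [1, 6, 4, 8, 5, 9]
k=2: 4<6, L[2] = 6+4 = 10 → [1, 6, 10, 8, 5, 9]
k=3: 8<10, L[3] = 10+4 = 14 → [1, 6, 10, 14, 5, 9]
k=4: 5<14, L[4] = 14+4 = 18 → [1, 6, 10, 14, 18, 9]
k=5: 9<18, L[5] = 18+4 = 22 → [1, 6, 10, 14, 18, 22]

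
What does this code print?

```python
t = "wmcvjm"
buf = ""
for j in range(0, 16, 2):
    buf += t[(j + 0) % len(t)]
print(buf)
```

j=0: add t[0]='w' → 'w'
j=2: add t[2]='c' → 'wc'
j=4: add t[4]='j' → 'wcj'
j=6: add t[0]='w' → 'wcjw'
j=8: add t[2]='c' → 'wcjwc'
j=10: add t[4]='j' → 'wcjwcj'
j=12: add t[0]='w' → 'wcjwcjw'
j=14: add t[2]='c' → 'wcjwcjwc'

wcjwcjwc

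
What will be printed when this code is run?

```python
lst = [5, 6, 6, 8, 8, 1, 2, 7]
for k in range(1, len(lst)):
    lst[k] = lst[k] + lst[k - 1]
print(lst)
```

k=1: lst[1] = 6+5 = 11 → [5, 11, 6, 8, 8, 1, 2, 7]
k=2: lst[2] = 6+11 = 17 → [5, 11, 17, 8, 8, 1, 2, 7]
k=3: lst[3] = 8+17 = 25 → [5, 11, 17, 25, 8, 1, 2, 7]
k=4: lst[4] = 8+25 = 33 → [5, 11, 17, 25, 33, 1, 2, 7]
k=5: lst[5] = 1+33 = 34 → [5, 11, 17, 25, 33, 34, 2, 7]
k=6: lst[6] = 2+34 = 36 → [5, 11, 17, 25, 33, 34, 36, 7]
k=7: lst[7] = 7+36 = 43 → [5, 11, 17, 25, 33, 34, 36, 43]

[5, 11, 17, 25, 33, 34, 36, 43]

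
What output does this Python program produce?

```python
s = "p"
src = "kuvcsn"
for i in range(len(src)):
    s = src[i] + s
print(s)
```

i=0: prepend 'k' → 'kp'
i=1: prepend 'u' → 'ukp'
i=2: prepend 'v' → 'vukp'
i=3: prepend 'c' → 'cvukp'
i=4: prepend 's' → 'scvukp'
i=5: prepend 'n' → 'nscvukp'

nscvukp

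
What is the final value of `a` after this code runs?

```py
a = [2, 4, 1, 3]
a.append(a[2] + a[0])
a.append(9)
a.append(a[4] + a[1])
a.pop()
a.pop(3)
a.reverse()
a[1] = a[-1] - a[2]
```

[9, 1, 1, 4, 2]

append a[2]+a[0] = 1+2 = 3 → [2, 4, 1, 3, 3]
append 9 → [2, 4, 1, 3, 3, 9]
append a[4]+a[1] = 3+4 = 7 → [2, 4, 1, 3, 3, 9, 7]
pop() removes 7 → [2, 4, 1, 3, 3, 9]
pop(3) removes 3 → [2, 4, 1, 3, 9]
reverse → [9, 3, 1, 4, 2]
a[1] = a[-1]-a[2] = 2-1 = 1 → [9, 1, 1, 4, 2]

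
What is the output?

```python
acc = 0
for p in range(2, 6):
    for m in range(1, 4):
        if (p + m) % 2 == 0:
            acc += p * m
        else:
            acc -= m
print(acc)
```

32

p=2,m=1: odd sum, acc = 0-1 = -1
p=2,m=2: even sum, acc = (-1)+4 = 3
p=2,m=3: odd sum, acc = 3-3 = 0
p=3,m=1: even sum, acc = 0+3 = 3
p=3,m=2: odd sum, acc = 3-2 = 1
p=3,m=3: even sum, acc = 1+9 = 10
p=4,m=1: odd sum, acc = 10-1 = 9
p=4,m=2: even sum, acc = 9+8 = 17
p=4,m=3: odd sum, acc = 17-3 = 14
p=5,m=1: even sum, acc = 14+5 = 19
p=5,m=2: odd sum, acc = 19-2 = 17
p=5,m=3: even sum, acc = 17+15 = 32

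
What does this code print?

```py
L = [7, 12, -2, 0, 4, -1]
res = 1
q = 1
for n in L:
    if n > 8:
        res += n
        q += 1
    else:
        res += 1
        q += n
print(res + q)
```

n=7: not >8, res = 1+1 = 2; q=8
n=12: >8, res = 2+12 = 14; q=9
n=-2: not >8, res = 14+1 = 15; q=7
n=0: not >8, res = 15+1 = 16; q=7
n=4: not >8, res = 16+1 = 17; q=11
n=-1: not >8, res = 17+1 = 18; q=10
res+q = 18+10 = 28

28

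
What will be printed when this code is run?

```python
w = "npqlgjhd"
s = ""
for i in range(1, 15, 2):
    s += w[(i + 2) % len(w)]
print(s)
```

ljdpljd

i=1: add w[3]='l' → 'l'
i=3: add w[5]='j' → 'lj'
i=5: add w[7]='d' → 'ljd'
i=7: add w[1]='p' → 'ljdp'
i=9: add w[3]='l' → 'ljdpl'
i=11: add w[5]='j' → 'ljdplj'
i=13: add w[7]='d' → 'ljdpljd'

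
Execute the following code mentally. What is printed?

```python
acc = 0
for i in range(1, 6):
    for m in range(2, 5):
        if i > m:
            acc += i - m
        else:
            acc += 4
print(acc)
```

i=1,m=2: not 1>2, acc = 0+4 = 4
i=1,m=3: not 1>3, acc = 4+4 = 8
i=1,m=4: not 1>4, acc = 8+4 = 12
i=2,m=2: not 2>2, acc = 12+4 = 16
i=2,m=3: not 2>3, acc = 16+4 = 20
i=2,m=4: not 2>4, acc = 20+4 = 24
i=3,m=2: 3>2, acc = 24+1 = 25
i=3,m=3: not 3>3, acc = 25+4 = 29
i=3,m=4: not 3>4, acc = 29+4 = 33
i=4,m=2: 4>2, acc = 33+2 = 35
i=4,m=3: 4>3, acc = 35+1 = 36
i=4,m=4: not 4>4, acc = 36+4 = 40
i=5,m=2: 5>2, acc = 40+3 = 43
i=5,m=3: 5>3, acc = 43+2 = 45
i=5,m=4: 5>4, acc = 45+1 = 46

46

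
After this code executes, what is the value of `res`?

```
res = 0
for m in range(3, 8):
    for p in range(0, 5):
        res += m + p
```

175

m=3,p=0: res = 0+3 = 3
m=3,p=1: res = 3+4 = 7
m=3,p=2: res = 7+5 = 12
m=3,p=3: res = 12+6 = 18
m=3,p=4: res = 18+7 = 25
m=4,p=0: res = 25+4 = 29
m=4,p=1: res = 29+5 = 34
m=4,p=2: res = 34+6 = 40
m=4,p=3: res = 40+7 = 47
m=4,p=4: res = 47+8 = 55
m=5,p=0: res = 55+5 = 60
m=5,p=1: res = 60+6 = 66
m=5,p=2: res = 66+7 = 73
m=5,p=3: res = 73+8 = 81
m=5,p=4: res = 81+9 = 90
m=6,p=0: res = 90+6 = 96
m=6,p=1: res = 96+7 = 103
m=6,p=2: res = 103+8 = 111
m=6,p=3: res = 111+9 = 120
m=6,p=4: res = 120+10 = 130
m=7,p=0: res = 130+7 = 137
m=7,p=1: res = 137+8 = 145
m=7,p=2: res = 145+9 = 154
m=7,p=3: res = 154+10 = 164
m=7,p=4: res = 164+11 = 175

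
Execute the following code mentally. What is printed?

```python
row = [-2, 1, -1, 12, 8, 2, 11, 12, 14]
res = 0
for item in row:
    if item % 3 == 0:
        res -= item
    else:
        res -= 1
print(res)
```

item=-2: not %3==0, res = 0-1 = -1
item=1: not %3==0, res = (-1)-1 = -2
item=-1: not %3==0, res = (-2)-1 = -3
item=12: %3==0, res = (-3)-12 = -15
item=8: not %3==0, res = (-15)-1 = -16
item=2: not %3==0, res = (-16)-1 = -17
item=11: not %3==0, res = (-17)-1 = -18
item=12: %3==0, res = (-18)-12 = -30
item=14: not %3==0, res = (-30)-1 = -31

-31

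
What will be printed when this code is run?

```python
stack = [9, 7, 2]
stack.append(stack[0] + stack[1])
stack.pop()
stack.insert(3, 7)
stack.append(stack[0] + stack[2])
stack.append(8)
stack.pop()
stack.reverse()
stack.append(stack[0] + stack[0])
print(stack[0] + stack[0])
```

append stack[0]+stack[1] = 9+7 = 16 → [9, 7, 2, 16]
pop() removes 16 → [9, 7, 2]
insert 7 at 3 → [9, 7, 2, 7]
append stack[0]+stack[2] = 9+2 = 11 → [9, 7, 2, 7, 11]
append 8 → [9, 7, 2, 7, 11, 8]
pop() removes 8 → [9, 7, 2, 7, 11]
reverse → [11, 7, 2, 7, 9]
append stack[0]+stack[0] = 11+11 = 22 → [11, 7, 2, 7, 9, 22]
stack[0]+stack[0] = 11+11 = 22

22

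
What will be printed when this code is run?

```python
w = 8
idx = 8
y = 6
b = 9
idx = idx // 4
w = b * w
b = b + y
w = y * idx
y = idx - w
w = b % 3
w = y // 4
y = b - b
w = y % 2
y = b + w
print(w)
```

0

idx = 8//4 = 2
w = 9*8 = 72
b = 9+6 = 15
w = 6*2 = 12
y = 2-12 = -10
w = 15%3 = 0
w = (-10)//4 = -3
y = 15-15 = 0
w = 0%2 = 0
y = 15+0 = 15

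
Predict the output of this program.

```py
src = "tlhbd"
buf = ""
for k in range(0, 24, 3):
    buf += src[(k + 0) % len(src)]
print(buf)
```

k=0: add src[0]='t' → 't'
k=3: add src[3]='b' → 'tb'
k=6: add src[1]='l' → 'tbl'
k=9: add src[4]='d' → 'tbld'
k=12: add src[2]='h' → 'tbldh'
k=15: add src[0]='t' → 'tbldht'
k=18: add src[3]='b' → 'tbldhtb'
k=21: add src[1]='l' → 'tbldhtbl'

tbldhtbl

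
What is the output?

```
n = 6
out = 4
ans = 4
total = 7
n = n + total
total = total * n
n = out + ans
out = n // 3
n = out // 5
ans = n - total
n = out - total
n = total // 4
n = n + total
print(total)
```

91

n = 6+7 = 13
total = 7*13 = 91
n = 4+4 = 8
out = 8//3 = 2
n = 2//5 = 0
ans = 0-91 = -91
n = 2-91 = -89
n = 91//4 = 22
n = 22+91 = 113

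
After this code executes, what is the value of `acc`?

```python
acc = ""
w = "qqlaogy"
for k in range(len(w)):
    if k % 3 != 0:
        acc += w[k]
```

'qlog'

k=0: skip
k=1: add 'q' → 'q'
k=2: add 'l' → 'ql'
k=3: skip
k=4: add 'o' → 'qlo'
k=5: add 'g' → 'qlog'
k=6: skip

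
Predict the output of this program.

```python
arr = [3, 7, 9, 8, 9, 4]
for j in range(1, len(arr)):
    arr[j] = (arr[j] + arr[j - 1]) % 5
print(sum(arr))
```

j=1: arr[1] = (7+3)%5 = 0 → [3, 0, 9, 8, 9, 4]
j=2: arr[2] = (9+0)%5 = 4 → [3, 0, 4, 8, 9, 4]
j=3: arr[3] = (8+4)%5 = 2 → [3, 0, 4, 2, 9, 4]
j=4: arr[4] = (9+2)%5 = 1 → [3, 0, 4, 2, 1, 4]
j=5: arr[5] = (4+1)%5 = 0 → [3, 0, 4, 2, 1, 0]
sum = 10

10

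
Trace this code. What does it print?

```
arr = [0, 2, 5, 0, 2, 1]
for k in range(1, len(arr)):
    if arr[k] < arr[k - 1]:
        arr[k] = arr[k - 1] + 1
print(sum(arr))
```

k=1: 2>=0, unchanged → [0, 2, 5, 0, 2, 1]
k=2: 5>=2, unchanged → [0, 2, 5, 0, 2, 1]
k=3: 0<5, arr[3] = 5+1 = 6 → [0, 2, 5, 6, 2, 1]
k=4: 2<6, arr[4] = 6+1 = 7 → [0, 2, 5, 6, 7, 1]
k=5: 1<7, arr[5] = 7+1 = 8 → [0, 2, 5, 6, 7, 8]
sum = 28

28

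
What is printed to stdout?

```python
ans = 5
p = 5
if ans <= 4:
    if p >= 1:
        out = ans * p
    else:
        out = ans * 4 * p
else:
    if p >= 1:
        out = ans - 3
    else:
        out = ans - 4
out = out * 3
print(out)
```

6

ans=5, p=5
ans <= 4 is False; p >= 1 is True
→ out = ans - 3 = 2
out = 2*3 = 6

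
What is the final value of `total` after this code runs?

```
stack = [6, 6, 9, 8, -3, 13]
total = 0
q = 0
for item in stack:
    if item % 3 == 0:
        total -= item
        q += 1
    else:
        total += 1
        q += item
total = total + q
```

item=6: %3==0, total = 0-6 = -6; q=1
item=6: %3==0, total = (-6)-6 = -12; q=2
item=9: %3==0, total = (-12)-9 = -21; q=3
item=8: not %3==0, total = (-21)+1 = -20; q=11
item=-3: %3==0, total = (-20)-(-3) = -17; q=12
item=13: not %3==0, total = (-17)+1 = -16; q=25
total+q = (-16)+25 = 9

9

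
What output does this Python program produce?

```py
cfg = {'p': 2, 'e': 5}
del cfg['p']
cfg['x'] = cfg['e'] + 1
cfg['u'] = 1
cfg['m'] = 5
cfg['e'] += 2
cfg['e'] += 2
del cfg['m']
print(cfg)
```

{'e': 9, 'x': 6, 'u': 1}

del 'p' → {'e': 5}
cfg['x'] = cfg['e']+1 = 6 → {'e': 5, 'x': 6}
cfg['u'] = 1 → {'e': 5, 'x': 6, 'u': 1}
cfg['m'] = 5 → {'e': 5, 'x': 6, 'u': 1, 'm': 5}
cfg['e'] = 5+2 = 7 → {'e': 7, 'x': 6, 'u': 1, 'm': 5}
cfg['e'] = 7+2 = 9 → {'e': 9, 'x': 6, 'u': 1, 'm': 5}
del 'm' → {'e': 9, 'x': 6, 'u': 1}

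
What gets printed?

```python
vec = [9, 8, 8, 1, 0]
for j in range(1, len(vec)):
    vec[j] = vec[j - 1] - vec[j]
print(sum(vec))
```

-13

j=1: vec[1] = 9-8 = 1 → [9, 1, 8, 1, 0]
j=2: vec[2] = 1-8 = -7 → [9, 1, -7, 1, 0]
j=3: vec[3] = (-7)-1 = -8 → [9, 1, -7, -8, 0]
j=4: vec[4] = (-8)-0 = -8 → [9, 1, -7, -8, -8]
sum = -13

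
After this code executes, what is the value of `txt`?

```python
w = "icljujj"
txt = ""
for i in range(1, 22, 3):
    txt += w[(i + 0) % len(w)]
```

i=1: add w[1]='c' → 'c'
i=4: add w[4]='u' → 'cu'
i=7: add w[0]='i' → 'cui'
i=10: add w[3]='j' → 'cuij'
i=13: add w[6]='j' → 'cuijj'
i=16: add w[2]='l' → 'cuijjl'
i=19: add w[5]='j' → 'cuijjlj'

'cuijjlj'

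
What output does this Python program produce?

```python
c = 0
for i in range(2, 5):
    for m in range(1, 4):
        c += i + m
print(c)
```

i=2,m=1: c = 0+3 = 3
i=2,m=2: c = 3+4 = 7
i=2,m=3: c = 7+5 = 12
i=3,m=1: c = 12+4 = 16
i=3,m=2: c = 16+5 = 21
i=3,m=3: c = 21+6 = 27
i=4,m=1: c = 27+5 = 32
i=4,m=2: c = 32+6 = 38
i=4,m=3: c = 38+7 = 45

45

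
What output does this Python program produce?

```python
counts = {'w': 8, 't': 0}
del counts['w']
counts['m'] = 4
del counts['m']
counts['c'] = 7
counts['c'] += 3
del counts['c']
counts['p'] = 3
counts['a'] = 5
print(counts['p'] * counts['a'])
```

15

del 'w' → {'t': 0}
counts['m'] = 4 → {'t': 0, 'm': 4}
del 'm' → {'t': 0}
counts['c'] = 7 → {'t': 0, 'c': 7}
counts['c'] = 7+3 = 10 → {'t': 0, 'c': 10}
del 'c' → {'t': 0}
counts['p'] = 3 → {'t': 0, 'p': 3}
counts['a'] = 5 → {'t': 0, 'p': 3, 'a': 5}
counts['p']*counts['a'] = 3*5 = 15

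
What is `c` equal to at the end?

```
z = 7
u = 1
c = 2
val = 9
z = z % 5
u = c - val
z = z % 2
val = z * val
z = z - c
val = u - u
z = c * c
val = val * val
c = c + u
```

-5

z = 7%5 = 2
u = 2-9 = -7
z = 2%2 = 0
val = 0*9 = 0
z = 0-2 = -2
val = (-7)-(-7) = 0
z = 2*2 = 4
val = 0*0 = 0
c = 2+(-7) = -5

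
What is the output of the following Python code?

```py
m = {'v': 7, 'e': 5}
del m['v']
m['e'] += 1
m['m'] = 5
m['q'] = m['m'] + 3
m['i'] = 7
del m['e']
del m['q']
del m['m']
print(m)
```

del 'v' → {'e': 5}
m['e'] = 5+1 = 6 → {'e': 6}
m['m'] = 5 → {'e': 6, 'm': 5}
m['q'] = m['m']+3 = 8 → {'e': 6, 'm': 5, 'q': 8}
m['i'] = 7 → {'e': 6, 'm': 5, 'q': 8, 'i': 7}
del 'e' → {'m': 5, 'q': 8, 'i': 7}
del 'q' → {'m': 5, 'i': 7}
del 'm' → {'i': 7}

{'i': 7}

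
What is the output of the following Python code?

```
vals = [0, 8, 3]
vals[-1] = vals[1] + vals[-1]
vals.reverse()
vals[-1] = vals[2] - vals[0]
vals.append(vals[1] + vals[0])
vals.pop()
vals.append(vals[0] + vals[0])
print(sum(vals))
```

vals[-1] = vals[1]+vals[-1] = 8+3 = 11 → [0, 8, 11]
reverse → [11, 8, 0]
vals[-1] = vals[2]-vals[0] = 0-11 = -11 → [11, 8, -11]
append vals[1]+vals[0] = 8+11 = 19 → [11, 8, -11, 19]
pop() removes 19 → [11, 8, -11]
append vals[0]+vals[0] = 11+11 = 22 → [11, 8, -11, 22]
sum = 30

30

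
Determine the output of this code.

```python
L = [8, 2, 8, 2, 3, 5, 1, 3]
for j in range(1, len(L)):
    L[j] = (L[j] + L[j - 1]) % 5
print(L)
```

[8, 0, 3, 0, 3, 3, 4, 2]

j=1: L[1] = (2+8)%5 = 0 → [8, 0, 8, 2, 3, 5, 1, 3]
j=2: L[2] = (8+0)%5 = 3 → [8, 0, 3, 2, 3, 5, 1, 3]
j=3: L[3] = (2+3)%5 = 0 → [8, 0, 3, 0, 3, 5, 1, 3]
j=4: L[4] = (3+0)%5 = 3 → [8, 0, 3, 0, 3, 5, 1, 3]
j=5: L[5] = (5+3)%5 = 3 → [8, 0, 3, 0, 3, 3, 1, 3]
j=6: L[6] = (1+3)%5 = 4 → [8, 0, 3, 0, 3, 3, 4, 3]
j=7: L[7] = (3+4)%5 = 2 → [8, 0, 3, 0, 3, 3, 4, 2]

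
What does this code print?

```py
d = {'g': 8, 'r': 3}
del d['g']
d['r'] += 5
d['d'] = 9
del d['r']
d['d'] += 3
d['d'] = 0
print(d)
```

del 'g' → {'r': 3}
d['r'] = 3+5 = 8 → {'r': 8}
d['d'] = 9 → {'r': 8, 'd': 9}
del 'r' → {'d': 9}
d['d'] = 9+3 = 12 → {'d': 12}
d['d'] = 0 → {'d': 0}

{'d': 0}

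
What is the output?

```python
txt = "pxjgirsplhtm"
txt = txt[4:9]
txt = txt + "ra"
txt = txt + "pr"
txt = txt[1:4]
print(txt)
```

rsp

slice [4:9] → 'irspl'
+ 'ra' → 'irsplra'
+ 'pr' → 'irsplrapr'
slice [1:4] → 'rsp'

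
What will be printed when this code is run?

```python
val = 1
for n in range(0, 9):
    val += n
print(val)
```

n=0: val = 1+0 = 1
n=1: val = 1+1 = 2
n=2: val = 2+2 = 4
n=3: val = 4+3 = 7
n=4: val = 7+4 = 11
n=5: val = 11+5 = 16
n=6: val = 16+6 = 22
n=7: val = 22+7 = 29
n=8: val = 29+8 = 37

37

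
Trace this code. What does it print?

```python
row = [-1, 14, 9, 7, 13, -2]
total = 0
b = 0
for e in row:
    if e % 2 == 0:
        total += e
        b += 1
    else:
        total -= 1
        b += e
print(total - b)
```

e=-1: not even, total = 0-1 = -1; b=-1
e=14: even, total = (-1)+14 = 13; b=0
e=9: not even, total = 13-1 = 12; b=9
e=7: not even, total = 12-1 = 11; b=16
e=13: not even, total = 11-1 = 10; b=29
e=-2: even, total = 10+(-2) = 8; b=30
total-b = 8-30 = -22

-22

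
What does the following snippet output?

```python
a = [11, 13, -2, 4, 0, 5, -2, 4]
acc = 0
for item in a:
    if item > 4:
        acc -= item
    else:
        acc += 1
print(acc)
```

item=11: >4, acc = 0-11 = -11
item=13: >4, acc = (-11)-13 = -24
item=-2: not >4, acc = (-24)+1 = -23
item=4: not >4, acc = (-23)+1 = -22
item=0: not >4, acc = (-22)+1 = -21
item=5: >4, acc = (-21)-5 = -26
item=-2: not >4, acc = (-26)+1 = -25
item=4: not >4, acc = (-25)+1 = -24

-24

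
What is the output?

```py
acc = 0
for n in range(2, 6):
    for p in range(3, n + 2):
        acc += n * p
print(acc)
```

165

n=2,p=3: acc = 0+6 = 6
n=3,p=3: acc = 6+9 = 15
n=3,p=4: acc = 15+12 = 27
n=4,p=3: acc = 27+12 = 39
n=4,p=4: acc = 39+16 = 55
n=4,p=5: acc = 55+20 = 75
n=5,p=3: acc = 75+15 = 90
n=5,p=4: acc = 90+20 = 110
n=5,p=5: acc = 110+25 = 135
n=5,p=6: acc = 135+30 = 165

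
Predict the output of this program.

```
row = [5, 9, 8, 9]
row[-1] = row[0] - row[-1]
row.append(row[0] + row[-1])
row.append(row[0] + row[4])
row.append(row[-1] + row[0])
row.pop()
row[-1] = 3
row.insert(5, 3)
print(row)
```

[5, 9, 8, -4, 1, 3, 3]

row[-1] = row[0]-row[-1] = 5-9 = -4 → [5, 9, 8, -4]
append row[0]+row[-1] = 5+(-4) = 1 → [5, 9, 8, -4, 1]
append row[0]+row[4] = 5+1 = 6 → [5, 9, 8, -4, 1, 6]
append row[-1]+row[0] = 6+5 = 11 → [5, 9, 8, -4, 1, 6, 11]
pop() removes 11 → [5, 9, 8, -4, 1, 6]
row[-1] = 3 → [5, 9, 8, -4, 1, 3]
insert 3 at 5 → [5, 9, 8, -4, 1, 3, 3]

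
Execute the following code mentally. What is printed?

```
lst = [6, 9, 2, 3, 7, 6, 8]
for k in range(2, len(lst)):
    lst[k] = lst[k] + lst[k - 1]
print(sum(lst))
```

123

k=2: lst[2] = 2+9 = 11 → [6, 9, 11, 3, 7, 6, 8]
k=3: lst[3] = 3+11 = 14 → [6, 9, 11, 14, 7, 6, 8]
k=4: lst[4] = 7+14 = 21 → [6, 9, 11, 14, 21, 6, 8]
k=5: lst[5] = 6+21 = 27 → [6, 9, 11, 14, 21, 27, 8]
k=6: lst[6] = 8+27 = 35 → [6, 9, 11, 14, 21, 27, 35]
sum = 123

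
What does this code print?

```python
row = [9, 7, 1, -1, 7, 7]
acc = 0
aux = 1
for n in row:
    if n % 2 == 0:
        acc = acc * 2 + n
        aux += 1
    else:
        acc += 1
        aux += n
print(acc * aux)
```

n=9: not even, acc = 0+1 = 1; aux=10
n=7: not even, acc = 1+1 = 2; aux=17
n=1: not even, acc = 2+1 = 3; aux=18
n=-1: not even, acc = 3+1 = 4; aux=17
n=7: not even, acc = 4+1 = 5; aux=24
n=7: not even, acc = 5+1 = 6; aux=31
acc*aux = 6*31 = 186

186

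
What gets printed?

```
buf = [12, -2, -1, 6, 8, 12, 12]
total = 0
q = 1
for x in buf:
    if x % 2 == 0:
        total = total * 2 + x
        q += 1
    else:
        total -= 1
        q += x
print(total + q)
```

458

x=12: even, total = 0*2+12 = 12; q=2
x=-2: even, total = 12*2+(-2) = 22; q=3
x=-1: not even, total = 22-1 = 21; q=2
x=6: even, total = 21*2+6 = 48; q=3
x=8: even, total = 48*2+8 = 104; q=4
x=12: even, total = 104*2+12 = 220; q=5
x=12: even, total = 220*2+12 = 452; q=6
total+q = 452+6 = 458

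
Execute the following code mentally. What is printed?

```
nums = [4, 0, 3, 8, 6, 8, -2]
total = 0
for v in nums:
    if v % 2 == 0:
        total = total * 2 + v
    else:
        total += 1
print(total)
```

v=4: even, total = 0*2+4 = 4
v=0: even, total = 4*2+0 = 8
v=3: not even, total = 8+1 = 9
v=8: even, total = 9*2+8 = 26
v=6: even, total = 26*2+6 = 58
v=8: even, total = 58*2+8 = 124
v=-2: even, total = 124*2+(-2) = 246

246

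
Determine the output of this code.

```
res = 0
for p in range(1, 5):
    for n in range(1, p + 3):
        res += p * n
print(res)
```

155

p=1,n=1: res = 0+1 = 1
p=1,n=2: res = 1+2 = 3
p=1,n=3: res = 3+3 = 6
p=2,n=1: res = 6+2 = 8
p=2,n=2: res = 8+4 = 12
p=2,n=3: res = 12+6 = 18
p=2,n=4: res = 18+8 = 26
p=3,n=1: res = 26+3 = 29
p=3,n=2: res = 29+6 = 35
p=3,n=3: res = 35+9 = 44
p=3,n=4: res = 44+12 = 56
p=3,n=5: res = 56+15 = 71
p=4,n=1: res = 71+4 = 75
p=4,n=2: res = 75+8 = 83
p=4,n=3: res = 83+12 = 95
p=4,n=4: res = 95+16 = 111
p=4,n=5: res = 111+20 = 131
p=4,n=6: res = 131+24 = 155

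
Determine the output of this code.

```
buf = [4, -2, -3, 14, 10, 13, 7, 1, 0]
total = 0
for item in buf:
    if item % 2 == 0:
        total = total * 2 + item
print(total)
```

item=4: even, total = 0*2+4 = 4
item=-2: even, total = 4*2+(-2) = 6
item=-3: not even
item=14: even, total = 6*2+14 = 26
item=10: even, total = 26*2+10 = 62
item=13: not even
item=7: not even
item=1: not even
item=0: even, total = 62*2+0 = 124

124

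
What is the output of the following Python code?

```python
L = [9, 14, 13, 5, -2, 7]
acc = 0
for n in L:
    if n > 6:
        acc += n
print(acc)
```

43

n=9: >6, acc = 0+9 = 9
n=14: >6, acc = 9+14 = 23
n=13: >6, acc = 23+13 = 36
n=5: not >6
n=-2: not >6
n=7: >6, acc = 36+7 = 43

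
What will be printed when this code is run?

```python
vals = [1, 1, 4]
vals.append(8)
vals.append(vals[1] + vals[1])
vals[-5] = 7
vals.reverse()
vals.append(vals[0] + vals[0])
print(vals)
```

[2, 8, 4, 1, 7, 4]

append 8 → [1, 1, 4, 8]
append vals[1]+vals[1] = 1+1 = 2 → [1, 1, 4, 8, 2]
vals[-5] = 7 → [7, 1, 4, 8, 2]
reverse → [2, 8, 4, 1, 7]
append vals[0]+vals[0] = 2+2 = 4 → [2, 8, 4, 1, 7, 4]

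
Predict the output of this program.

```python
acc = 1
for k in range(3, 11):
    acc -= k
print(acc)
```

k=3: acc = 1-3 = -2
k=4: acc = (-2)-4 = -6
k=5: acc = (-6)-5 = -11
k=6: acc = (-11)-6 = -17
k=7: acc = (-17)-7 = -24
k=8: acc = (-24)-8 = -32
k=9: acc = (-32)-9 = -41
k=10: acc = (-41)-10 = -51

-51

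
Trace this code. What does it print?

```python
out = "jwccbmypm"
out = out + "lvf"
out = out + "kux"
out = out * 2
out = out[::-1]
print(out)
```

+ 'lvf' → 'jwccbmypmlvf'
+ 'kux' → 'jwccbmypmlvfkux'
repeat ×2 → 'jwccbmypmlvfkuxjwccbmypmlvfkux'
reverse → 'xukfvlmpymbccwjxukfvlmpymbccwj'

xukfvlmpymbccwjxukfvlmpymbccwj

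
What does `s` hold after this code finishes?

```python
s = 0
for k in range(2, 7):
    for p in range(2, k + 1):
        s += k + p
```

120

k=2,p=2: s = 0+4 = 4
k=3,p=2: s = 4+5 = 9
k=3,p=3: s = 9+6 = 15
k=4,p=2: s = 15+6 = 21
k=4,p=3: s = 21+7 = 28
k=4,p=4: s = 28+8 = 36
k=5,p=2: s = 36+7 = 43
k=5,p=3: s = 43+8 = 51
k=5,p=4: s = 51+9 = 60
k=5,p=5: s = 60+10 = 70
k=6,p=2: s = 70+8 = 78
k=6,p=3: s = 78+9 = 87
k=6,p=4: s = 87+10 = 97
k=6,p=5: s = 97+11 = 108
k=6,p=6: s = 108+12 = 120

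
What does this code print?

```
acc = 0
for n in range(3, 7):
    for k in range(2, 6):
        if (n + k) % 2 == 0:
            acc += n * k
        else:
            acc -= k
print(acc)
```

96

n=3,k=2: odd sum, acc = 0-2 = -2
n=3,k=3: even sum, acc = (-2)+9 = 7
n=3,k=4: odd sum, acc = 7-4 = 3
n=3,k=5: even sum, acc = 3+15 = 18
n=4,k=2: even sum, acc = 18+8 = 26
n=4,k=3: odd sum, acc = 26-3 = 23
n=4,k=4: even sum, acc = 23+16 = 39
n=4,k=5: odd sum, acc = 39-5 = 34
n=5,k=2: odd sum, acc = 34-2 = 32
n=5,k=3: even sum, acc = 32+15 = 47
n=5,k=4: odd sum, acc = 47-4 = 43
n=5,k=5: even sum, acc = 43+25 = 68
n=6,k=2: even sum, acc = 68+12 = 80
n=6,k=3: odd sum, acc = 80-3 = 77
n=6,k=4: even sum, acc = 77+24 = 101
n=6,k=5: odd sum, acc = 101-5 = 96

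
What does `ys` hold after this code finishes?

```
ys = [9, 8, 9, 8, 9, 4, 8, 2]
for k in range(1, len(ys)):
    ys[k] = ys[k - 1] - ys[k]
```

[9, 1, -8, -16, -25, -29, -37, -39]

k=1: ys[1] = 9-8 = 1 → [9, 1, 9, 8, 9, 4, 8, 2]
k=2: ys[2] = 1-9 = -8 → [9, 1, -8, 8, 9, 4, 8, 2]
k=3: ys[3] = (-8)-8 = -16 → [9, 1, -8, -16, 9, 4, 8, 2]
k=4: ys[4] = (-16)-9 = -25 → [9, 1, -8, -16, -25, 4, 8, 2]
k=5: ys[5] = (-25)-4 = -29 → [9, 1, -8, -16, -25, -29, 8, 2]
k=6: ys[6] = (-29)-8 = -37 → [9, 1, -8, -16, -25, -29, -37, 2]
k=7: ys[7] = (-37)-2 = -39 → [9, 1, -8, -16, -25, -29, -37, -39]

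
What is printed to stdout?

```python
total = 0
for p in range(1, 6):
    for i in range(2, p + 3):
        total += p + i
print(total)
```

145

p=1,i=2: total = 0+3 = 3
p=1,i=3: total = 3+4 = 7
p=2,i=2: total = 7+4 = 11
p=2,i=3: total = 11+5 = 16
p=2,i=4: total = 16+6 = 22
p=3,i=2: total = 22+5 = 27
p=3,i=3: total = 27+6 = 33
p=3,i=4: total = 33+7 = 40
p=3,i=5: total = 40+8 = 48
p=4,i=2: total = 48+6 = 54
p=4,i=3: total = 54+7 = 61
p=4,i=4: total = 61+8 = 69
p=4,i=5: total = 69+9 = 78
p=4,i=6: total = 78+10 = 88
p=5,i=2: total = 88+7 = 95
p=5,i=3: total = 95+8 = 103
p=5,i=4: total = 103+9 = 112
p=5,i=5: total = 112+10 = 122
p=5,i=6: total = 122+11 = 133
p=5,i=7: total = 133+12 = 145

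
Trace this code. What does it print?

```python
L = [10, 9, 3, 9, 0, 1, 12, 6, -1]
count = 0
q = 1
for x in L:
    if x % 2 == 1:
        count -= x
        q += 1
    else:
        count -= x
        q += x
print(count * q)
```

x=10: not odd, count = 0-10 = -10; q=11
x=9: odd, count = (-10)-9 = -19; q=12
x=3: odd, count = (-19)-3 = -22; q=13
x=9: odd, count = (-22)-9 = -31; q=14
x=0: not odd, count = (-31)-0 = -31; q=14
x=1: odd, count = (-31)-1 = -32; q=15
x=12: not odd, count = (-32)-12 = -44; q=27
x=6: not odd, count = (-44)-6 = -50; q=33
x=-1: odd, count = (-50)-(-1) = -49; q=34
count*q = (-49)*34 = -1666

-1666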